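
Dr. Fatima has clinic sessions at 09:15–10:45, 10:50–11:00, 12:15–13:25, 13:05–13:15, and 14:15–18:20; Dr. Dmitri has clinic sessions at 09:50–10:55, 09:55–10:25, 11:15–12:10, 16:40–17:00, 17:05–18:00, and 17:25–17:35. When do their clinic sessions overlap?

09:50–10:45, 10:50–10:55, 16:40–17:00, 17:05–18:00

A, merged: 09:15–10:45, 10:50–11:00, 12:15–13:25, 14:15–18:20.
B, merged: 09:50–10:55, 11:15–12:10, 16:40–17:00, 17:05–18:00.
09:15–10:45 ∩ B → 09:50–10:45.
10:50–11:00 ∩ B → 10:50–10:55.
12:15–13:25 meets no B interval.
14:15–18:20 ∩ B → 16:40–17:00, 17:05–18:00.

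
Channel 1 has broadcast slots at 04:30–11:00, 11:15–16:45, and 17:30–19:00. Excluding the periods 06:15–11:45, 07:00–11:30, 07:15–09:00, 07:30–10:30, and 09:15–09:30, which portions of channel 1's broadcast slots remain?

04:30-06:15, 11:45-16:45, 17:30-19:00

Second set merges to 06:15-11:45.
04:30-11:00 \ B = 04:30-06:15.
11:15-16:45 \ B = 11:45-16:45.
17:30-19:00: nothing removed.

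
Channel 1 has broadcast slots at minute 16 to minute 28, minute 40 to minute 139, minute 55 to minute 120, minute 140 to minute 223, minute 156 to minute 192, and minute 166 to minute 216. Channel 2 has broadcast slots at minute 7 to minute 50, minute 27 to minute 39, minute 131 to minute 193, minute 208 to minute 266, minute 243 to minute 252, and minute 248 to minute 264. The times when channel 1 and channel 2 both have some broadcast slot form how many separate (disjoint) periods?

Merge the first list: minute 16 to minute 28, minute 40 to minute 139, minute 140 to minute 223.
Merge the second list: minute 7 to minute 50, minute 131 to minute 193, minute 208 to minute 266.
A ∩ B = minute 16 to minute 28, minute 40 to minute 50, minute 131 to minute 139, minute 140 to minute 193, minute 208 to minute 223.
That is 5 disjoint pieces.

5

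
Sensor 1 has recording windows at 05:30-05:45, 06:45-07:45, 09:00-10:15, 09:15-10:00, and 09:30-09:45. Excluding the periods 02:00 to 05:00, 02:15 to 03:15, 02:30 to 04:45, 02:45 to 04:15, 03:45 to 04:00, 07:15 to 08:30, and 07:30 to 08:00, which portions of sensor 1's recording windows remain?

A, merged: 05:30-05:45, 06:45-07:45, 09:00-10:15.
B, merged: 02:00-05:00, 07:15-08:30.
05:30-05:45 is untouched.
06:45-07:45 with B removed leaves 06:45-07:15.
09:00-10:15 is untouched.

05:30-05:45, 06:45-07:15, 09:00-10:15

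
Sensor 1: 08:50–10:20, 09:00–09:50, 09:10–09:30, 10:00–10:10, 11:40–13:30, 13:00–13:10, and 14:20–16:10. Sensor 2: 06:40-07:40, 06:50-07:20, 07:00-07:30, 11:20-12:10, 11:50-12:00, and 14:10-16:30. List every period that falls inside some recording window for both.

11:40-12:10, 14:20-16:10

First set merges to 08:50-10:20, 11:40-13:30, 14:20-16:10.
Second set merges to 06:40-07:40, 11:20-12:10, 14:10-16:30.
08:50-10:20 falls entirely outside B.
11:40-13:30 overlaps B on 11:40-12:10.
14:20-16:10 overlaps B on 14:20-16:10.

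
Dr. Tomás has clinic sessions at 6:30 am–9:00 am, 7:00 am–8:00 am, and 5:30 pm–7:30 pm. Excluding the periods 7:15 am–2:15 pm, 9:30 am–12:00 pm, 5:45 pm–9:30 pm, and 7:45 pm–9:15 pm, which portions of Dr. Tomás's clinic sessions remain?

Merge the first list: 6:30 am-9:00 am, 5:30 pm-7:30 pm.
Merge the second list: 7:15 am-2:15 pm, 5:45 pm-9:30 pm.
6:30 am-9:00 am with B removed leaves 6:30 am-7:15 am.
5:30 pm-7:30 pm with B removed leaves 5:30 pm-5:45 pm.

6:30 am-7:15 am, 5:30 pm-5:45 pm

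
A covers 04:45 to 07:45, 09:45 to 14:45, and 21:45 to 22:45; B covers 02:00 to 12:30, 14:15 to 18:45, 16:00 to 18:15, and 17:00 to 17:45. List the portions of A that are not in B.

12:30–14:15, 21:45–22:45

B, merged: 02:00–12:30, 14:15–18:45.
04:45–07:45: entirely removed.
09:45–14:45 \ B = 12:30–14:15.
21:45–22:45: nothing removed.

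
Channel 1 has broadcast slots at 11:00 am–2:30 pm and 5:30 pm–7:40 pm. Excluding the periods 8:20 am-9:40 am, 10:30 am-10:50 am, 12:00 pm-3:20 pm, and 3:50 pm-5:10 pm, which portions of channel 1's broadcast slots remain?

11:00 am–12:00 pm, 5:30 pm–7:40 pm

11:00 am–2:30 pm \ B = 11:00 am–12:00 pm.
5:30 pm–7:40 pm: nothing removed.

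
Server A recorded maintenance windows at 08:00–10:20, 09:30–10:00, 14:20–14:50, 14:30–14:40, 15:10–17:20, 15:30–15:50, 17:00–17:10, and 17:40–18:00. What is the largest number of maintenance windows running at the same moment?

2

At 09:30, 2 of the intervals are simultaneously active.
No point has more.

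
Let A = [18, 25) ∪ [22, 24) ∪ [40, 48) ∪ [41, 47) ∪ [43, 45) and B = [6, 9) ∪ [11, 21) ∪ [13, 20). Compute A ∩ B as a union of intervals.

A, merged: [18, 25), [40, 48).
B, merged: [6, 9), [11, 21).
[18, 25) meets the second set on [18, 21).
[40, 48): no overlap with the second set.

[18, 21)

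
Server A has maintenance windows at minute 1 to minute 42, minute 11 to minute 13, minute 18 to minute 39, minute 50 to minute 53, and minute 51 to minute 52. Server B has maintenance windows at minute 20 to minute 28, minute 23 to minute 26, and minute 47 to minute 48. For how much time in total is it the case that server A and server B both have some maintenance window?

8 minutes

Merge the first list: minute 1 to minute 42, minute 50 to minute 53.
Merge the second list: minute 20 to minute 28, minute 47 to minute 48.
A ∩ B = minute 20 to minute 28.
Total: 8 minutes.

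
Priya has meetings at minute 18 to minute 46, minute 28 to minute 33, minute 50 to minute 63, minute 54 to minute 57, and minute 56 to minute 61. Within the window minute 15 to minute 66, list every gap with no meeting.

The merged coverage is minute 18 to minute 46, minute 50 to minute 63.
Complement within minute 15 to minute 66: minute 15 to minute 18, minute 46 to minute 50, minute 63 to minute 66.

minute 15 to minute 18, minute 46 to minute 50, minute 63 to minute 66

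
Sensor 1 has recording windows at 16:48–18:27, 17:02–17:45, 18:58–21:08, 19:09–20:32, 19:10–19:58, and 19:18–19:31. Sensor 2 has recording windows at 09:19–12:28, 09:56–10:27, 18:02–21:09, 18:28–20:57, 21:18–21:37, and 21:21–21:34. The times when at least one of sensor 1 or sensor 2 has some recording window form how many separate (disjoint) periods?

3

Merge the first list: 16:48–18:27, 18:58–21:08.
Merge the second list: 09:19–12:28, 18:02–21:09, 21:18–21:37.
A ∪ B = 09:19–12:28, 16:48–21:09, 21:18–21:37.
That is 3 disjoint pieces.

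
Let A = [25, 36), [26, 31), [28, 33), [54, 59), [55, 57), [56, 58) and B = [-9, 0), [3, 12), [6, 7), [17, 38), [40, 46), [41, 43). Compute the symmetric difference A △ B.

[-9, 0) ∪ [3, 12) ∪ [17, 25) ∪ [36, 38) ∪ [40, 46) ∪ [54, 59)

A, merged: [25, 36), [54, 59).
B, merged: [-9, 0), [3, 12), [17, 38), [40, 46).
A but not B: [54, 59).
B but not A: [-9, 0), [3, 12), [17, 25), [36, 38), [40, 46).
Combining gives A △ B.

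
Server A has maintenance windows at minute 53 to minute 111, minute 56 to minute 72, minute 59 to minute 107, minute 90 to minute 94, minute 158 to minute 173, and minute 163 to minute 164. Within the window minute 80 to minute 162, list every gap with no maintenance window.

Covered (merged): minute 53 to minute 111, minute 158 to minute 173.
Gaps within minute 80 to minute 162: minute 111 to minute 158.

minute 111 to minute 158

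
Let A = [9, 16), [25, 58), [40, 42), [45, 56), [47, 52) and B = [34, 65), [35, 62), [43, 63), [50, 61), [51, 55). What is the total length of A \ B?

16

A, merged: [9, 16), [25, 58).
B, merged: [34, 65).
A \ B = [9, 16), [25, 34).
Total: 7 + 9 = 16.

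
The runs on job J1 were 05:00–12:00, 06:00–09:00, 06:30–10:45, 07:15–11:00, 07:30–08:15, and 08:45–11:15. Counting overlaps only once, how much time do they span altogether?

7 h

Merged: 05:00–12:00.
Length: 7 h.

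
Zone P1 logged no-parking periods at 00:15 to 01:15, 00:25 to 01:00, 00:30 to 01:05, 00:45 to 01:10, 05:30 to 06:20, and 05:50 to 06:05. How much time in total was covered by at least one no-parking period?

Merged: 00:15–01:15, 05:30–06:20.
Lengths: 1 h + 50 min = 1 h 50 min.

1 h 50 min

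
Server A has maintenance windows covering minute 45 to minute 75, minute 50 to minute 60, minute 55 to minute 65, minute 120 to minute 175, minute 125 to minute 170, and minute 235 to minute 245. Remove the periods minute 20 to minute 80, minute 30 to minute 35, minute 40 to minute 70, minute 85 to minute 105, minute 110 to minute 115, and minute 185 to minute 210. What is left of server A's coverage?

minute 120 to minute 175, minute 235 to minute 245

Merge the first list: minute 45 to minute 75, minute 120 to minute 175, minute 235 to minute 245.
Merge the second list: minute 20 to minute 80, minute 85 to minute 105, minute 110 to minute 115, minute 185 to minute 210.
minute 45 to minute 75 lies entirely inside B → drops out.
minute 120 to minute 175 is untouched.
minute 235 to minute 245 is untouched.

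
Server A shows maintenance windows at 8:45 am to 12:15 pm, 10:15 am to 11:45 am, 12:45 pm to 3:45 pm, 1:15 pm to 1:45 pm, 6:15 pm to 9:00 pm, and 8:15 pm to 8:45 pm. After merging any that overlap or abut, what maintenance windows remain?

8:45 am–12:15 pm, 12:45 pm–3:45 pm, 6:15 pm–9:00 pm

10:15 am–11:45 am overlaps/touches 8:45 am–12:15 pm → extend to 8:45 am–12:15 pm.
12:45 pm–3:45 pm is disjoint → start new block.
1:15 pm–1:45 pm overlaps/touches 12:45 pm–3:45 pm → extend to 12:45 pm–3:45 pm.
6:15 pm–9:00 pm is disjoint → start new block.
8:15 pm–8:45 pm overlaps/touches 6:15 pm–9:00 pm → extend to 6:15 pm–9:00 pm.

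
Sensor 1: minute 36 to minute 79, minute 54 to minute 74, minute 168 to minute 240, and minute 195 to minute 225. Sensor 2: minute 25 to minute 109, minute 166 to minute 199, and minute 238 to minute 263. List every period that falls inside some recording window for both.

minute 36 to minute 79, minute 168 to minute 199, minute 238 to minute 240

Merge the first list: minute 36 to minute 79, minute 168 to minute 240.
minute 36 to minute 79 meets the second set on minute 36 to minute 79.
minute 168 to minute 240 meets the second set on minute 168 to minute 199, minute 238 to minute 240.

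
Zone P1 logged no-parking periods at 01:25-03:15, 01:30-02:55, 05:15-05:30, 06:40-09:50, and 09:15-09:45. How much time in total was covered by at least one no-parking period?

5 h 15 min

Merged: 01:25-03:15, 05:15-05:30, 06:40-09:50.
Lengths: 1 h 50 min + 15 min + 3 h 10 min = 5 h 15 min.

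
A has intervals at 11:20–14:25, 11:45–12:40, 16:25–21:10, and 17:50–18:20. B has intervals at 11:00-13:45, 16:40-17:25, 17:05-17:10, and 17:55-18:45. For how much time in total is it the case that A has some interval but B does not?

A, merged: 11:20-14:25, 16:25-21:10.
B, merged: 11:00-13:45, 16:40-17:25, 17:55-18:45.
A \ B = 13:45-14:25, 16:25-16:40, 17:25-17:55, 18:45-21:10.
Total: 40 min + 15 min + 30 min + 2 h 25 min = 3 h 50 min.

3 h 50 min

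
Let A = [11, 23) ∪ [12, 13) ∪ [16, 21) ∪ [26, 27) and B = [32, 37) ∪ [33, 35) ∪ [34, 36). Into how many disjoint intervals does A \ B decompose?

A, merged: [11, 23), [26, 27).
B, merged: [32, 37).
A \ B = [11, 23), [26, 27).
That is 2 disjoint pieces.

2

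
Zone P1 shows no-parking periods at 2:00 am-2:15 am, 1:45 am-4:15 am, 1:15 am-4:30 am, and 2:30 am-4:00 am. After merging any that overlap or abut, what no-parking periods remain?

1:15 am–4:30 am

Sort by start: 1:15 am–4:30 am, 1:45 am–4:15 am, 2:00 am–2:15 am, 2:30 am–4:00 am.
1:45 am–4:15 am overlaps/touches 1:15 am–4:30 am → extend to 1:15 am–4:30 am.
2:00 am–2:15 am overlaps/touches 1:15 am–4:30 am → extend to 1:15 am–4:30 am.
2:30 am–4:00 am overlaps/touches 1:15 am–4:30 am → extend to 1:15 am–4:30 am.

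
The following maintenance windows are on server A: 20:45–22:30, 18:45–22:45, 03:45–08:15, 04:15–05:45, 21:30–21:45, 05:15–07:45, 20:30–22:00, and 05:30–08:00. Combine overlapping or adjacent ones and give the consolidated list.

Sort by start: 03:45-08:15, 04:15-05:45, 05:15-07:45, 05:30-08:00, 18:45-22:45, 20:30-22:00, 20:45-22:30, 21:30-21:45.
04:15-05:45 overlaps/touches 03:45-08:15 → extend to 03:45-08:15.
05:15-07:45 overlaps/touches 03:45-08:15 → extend to 03:45-08:15.
05:30-08:00 overlaps/touches 03:45-08:15 → extend to 03:45-08:15.
18:45-22:45 is disjoint → start new block.
20:30-22:00 overlaps/touches 18:45-22:45 → extend to 18:45-22:45.
20:45-22:30 overlaps/touches 18:45-22:45 → extend to 18:45-22:45.
21:30-21:45 overlaps/touches 18:45-22:45 → extend to 18:45-22:45.

03:45-08:15, 18:45-22:45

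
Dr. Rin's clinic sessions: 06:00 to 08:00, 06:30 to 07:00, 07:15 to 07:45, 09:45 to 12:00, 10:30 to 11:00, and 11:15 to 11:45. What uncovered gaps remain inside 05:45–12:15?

The merged coverage is 06:00-08:00, 09:45-12:00.
Complement within 05:45-12:15: 05:45-06:00, 08:00-09:45, 12:00-12:15.

05:45-06:00, 08:00-09:45, 12:00-12:15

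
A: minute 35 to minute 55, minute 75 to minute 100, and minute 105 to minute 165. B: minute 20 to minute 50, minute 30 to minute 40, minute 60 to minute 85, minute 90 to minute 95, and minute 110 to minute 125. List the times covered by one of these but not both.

B, merged: minute 20 to minute 50, minute 60 to minute 85, minute 90 to minute 95, minute 110 to minute 125.
A but not B: minute 50 to minute 55, minute 85 to minute 90, minute 95 to minute 100, minute 105 to minute 110, minute 125 to minute 165.
B but not A: minute 20 to minute 35, minute 60 to minute 75.
Combining gives A △ B.

minute 20 to minute 35, minute 50 to minute 55, minute 60 to minute 75, minute 85 to minute 90, minute 95 to minute 100, minute 105 to minute 110, minute 125 to minute 165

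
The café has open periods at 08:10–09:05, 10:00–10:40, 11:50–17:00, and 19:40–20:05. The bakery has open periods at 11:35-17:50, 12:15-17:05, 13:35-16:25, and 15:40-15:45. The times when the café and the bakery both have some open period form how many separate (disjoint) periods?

1

Second set merges to 11:35–17:50.
A ∩ B = 11:50–17:00.
That is 1 disjoint piece.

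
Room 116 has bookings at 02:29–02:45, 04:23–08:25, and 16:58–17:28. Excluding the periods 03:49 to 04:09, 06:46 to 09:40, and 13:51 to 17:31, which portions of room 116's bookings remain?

02:29-02:45 is untouched.
04:23-08:25 with B removed leaves 04:23-06:46.
16:58-17:28 lies entirely inside B → drops out.

02:29-02:45, 04:23-06:46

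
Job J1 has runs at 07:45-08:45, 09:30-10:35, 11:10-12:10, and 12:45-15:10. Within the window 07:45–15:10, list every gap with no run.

08:45-09:30, 10:35-11:10, 12:10-12:45

Covered (merged): 07:45-08:45, 09:30-10:35, 11:10-12:10, 12:45-15:10.
Complement within 07:45-15:10: 08:45-09:30, 10:35-11:10, 12:10-12:45.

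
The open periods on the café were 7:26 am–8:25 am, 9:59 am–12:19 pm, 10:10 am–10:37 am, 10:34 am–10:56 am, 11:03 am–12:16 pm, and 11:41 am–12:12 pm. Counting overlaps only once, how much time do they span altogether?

3 h 19 min

Merged: 7:26 am–8:25 am, 9:59 am–12:19 pm.
Lengths: 59 min + 2 h 20 min = 3 h 19 min.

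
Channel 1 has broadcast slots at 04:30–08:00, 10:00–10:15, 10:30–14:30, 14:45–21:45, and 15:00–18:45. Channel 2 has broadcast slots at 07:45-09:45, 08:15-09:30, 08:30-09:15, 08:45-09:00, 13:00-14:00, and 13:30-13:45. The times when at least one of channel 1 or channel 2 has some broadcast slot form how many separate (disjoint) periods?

4

Merge the first list: 04:30-08:00, 10:00-10:15, 10:30-14:30, 14:45-21:45.
Merge the second list: 07:45-09:45, 13:00-14:00.
A ∪ B = 04:30-09:45, 10:00-10:15, 10:30-14:30, 14:45-21:45.
That is 4 disjoint pieces.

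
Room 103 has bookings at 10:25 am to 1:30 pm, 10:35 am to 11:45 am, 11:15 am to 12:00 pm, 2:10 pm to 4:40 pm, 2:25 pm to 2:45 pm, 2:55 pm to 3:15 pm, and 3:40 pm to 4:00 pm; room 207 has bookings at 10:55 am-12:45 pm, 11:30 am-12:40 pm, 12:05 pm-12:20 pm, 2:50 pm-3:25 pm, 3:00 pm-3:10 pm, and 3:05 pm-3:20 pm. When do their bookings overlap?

Merge the first list: 10:25 am-1:30 pm, 2:10 pm-4:40 pm.
Merge the second list: 10:55 am-12:45 pm, 2:50 pm-3:25 pm.
10:25 am-1:30 pm meets the second set on 10:55 am-12:45 pm.
2:10 pm-4:40 pm meets the second set on 2:50 pm-3:25 pm.

10:55 am-12:45 pm, 2:50 pm-3:25 pm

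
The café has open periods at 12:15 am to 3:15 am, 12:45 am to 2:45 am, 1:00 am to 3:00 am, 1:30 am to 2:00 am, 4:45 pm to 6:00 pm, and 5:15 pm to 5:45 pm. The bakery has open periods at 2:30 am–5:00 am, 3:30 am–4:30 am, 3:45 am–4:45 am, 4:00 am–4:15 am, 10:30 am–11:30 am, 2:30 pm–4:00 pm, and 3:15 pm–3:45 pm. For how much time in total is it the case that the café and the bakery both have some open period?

First set merges to 12:15 am-3:15 am, 4:45 pm-6:00 pm.
Second set merges to 2:30 am-5:00 am, 10:30 am-11:30 am, 2:30 pm-4:00 pm.
A ∩ B = 2:30 am-3:15 am.
Total: 45 min.

45 min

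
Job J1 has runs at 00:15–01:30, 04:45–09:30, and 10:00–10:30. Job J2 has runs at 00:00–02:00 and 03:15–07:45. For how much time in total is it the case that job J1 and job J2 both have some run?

A ∩ B = 00:15–01:30, 04:45–07:45.
Total: 1 h 15 min + 3 h = 4 h 15 min.

4 h 15 min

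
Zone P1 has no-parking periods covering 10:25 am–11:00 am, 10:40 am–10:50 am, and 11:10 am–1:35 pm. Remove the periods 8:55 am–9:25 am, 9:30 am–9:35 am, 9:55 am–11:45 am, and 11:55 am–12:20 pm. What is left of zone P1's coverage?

A, merged: 10:25 am–11:00 am, 11:10 am–1:35 pm.
10:25 am–11:00 am: entirely removed.
11:10 am–1:35 pm \ B = 11:45 am–11:55 am, 12:20 pm–1:35 pm.

11:45 am–11:55 am, 12:20 pm–1:35 pm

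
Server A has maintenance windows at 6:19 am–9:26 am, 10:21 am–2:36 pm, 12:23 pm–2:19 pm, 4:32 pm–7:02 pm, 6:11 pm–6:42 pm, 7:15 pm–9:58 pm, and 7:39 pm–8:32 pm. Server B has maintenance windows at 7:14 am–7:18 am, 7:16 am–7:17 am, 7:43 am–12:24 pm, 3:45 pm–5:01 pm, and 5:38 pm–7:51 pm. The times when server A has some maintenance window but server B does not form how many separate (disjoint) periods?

5

A, merged: 6:19 am-9:26 am, 10:21 am-2:36 pm, 4:32 pm-7:02 pm, 7:15 pm-9:58 pm.
B, merged: 7:14 am-7:18 am, 7:43 am-12:24 pm, 3:45 pm-5:01 pm, 5:38 pm-7:51 pm.
A \ B = 6:19 am-7:14 am, 7:18 am-7:43 am, 12:24 pm-2:36 pm, 5:01 pm-5:38 pm, 7:51 pm-9:58 pm.
That is 5 disjoint pieces.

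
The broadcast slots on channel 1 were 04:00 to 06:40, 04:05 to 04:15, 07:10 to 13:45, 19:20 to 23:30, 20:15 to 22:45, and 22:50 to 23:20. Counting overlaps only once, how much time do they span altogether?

13 h 25 min

Merged: 04:00–06:40, 07:10–13:45, 19:20–23:30.
Lengths: 2 h 40 min + 6 h 35 min + 4 h 10 min = 13 h 25 min.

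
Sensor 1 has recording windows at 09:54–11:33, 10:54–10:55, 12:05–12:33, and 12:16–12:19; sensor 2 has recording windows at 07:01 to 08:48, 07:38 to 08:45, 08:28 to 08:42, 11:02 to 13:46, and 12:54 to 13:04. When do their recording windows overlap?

Merge the first list: 09:54-11:33, 12:05-12:33.
Merge the second list: 07:01-08:48, 11:02-13:46.
09:54-11:33 ∩ B → 11:02-11:33.
12:05-12:33 ∩ B → 12:05-12:33.

11:02-11:33, 12:05-12:33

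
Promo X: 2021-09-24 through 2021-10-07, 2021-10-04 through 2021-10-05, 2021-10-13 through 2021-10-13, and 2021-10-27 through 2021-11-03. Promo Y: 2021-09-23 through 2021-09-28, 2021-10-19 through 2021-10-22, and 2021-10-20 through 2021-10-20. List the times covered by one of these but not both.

2021-09-23 through 2021-09-23, 2021-09-29 through 2021-10-07, 2021-10-13 through 2021-10-13, 2021-10-19 through 2021-10-22, 2021-10-27 through 2021-11-03

First set merges to 2021-09-24 through 2021-10-07, 2021-10-13 through 2021-10-13, 2021-10-27 through 2021-11-03.
Second set merges to 2021-09-23 through 2021-09-28, 2021-10-19 through 2021-10-22.
Only in the first: 2021-09-29 through 2021-10-07, 2021-10-13 through 2021-10-13, 2021-10-27 through 2021-11-03.
Only in the second: 2021-09-23 through 2021-09-23, 2021-10-19 through 2021-10-22.
Together these are the periods covered by exactly one.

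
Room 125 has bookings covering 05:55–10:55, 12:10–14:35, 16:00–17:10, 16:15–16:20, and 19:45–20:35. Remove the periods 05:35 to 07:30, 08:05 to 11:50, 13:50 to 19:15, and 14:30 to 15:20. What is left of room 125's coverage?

07:30–08:05, 12:10–13:50, 19:45–20:35

Merge the first list: 05:55–10:55, 12:10–14:35, 16:00–17:10, 19:45–20:35.
Merge the second list: 05:35–07:30, 08:05–11:50, 13:50–19:15.
05:55–10:55 with B removed leaves 07:30–08:05.
12:10–14:35 with B removed leaves 12:10–13:50.
16:00–17:10 lies entirely inside B → drops out.
19:45–20:35 is untouched.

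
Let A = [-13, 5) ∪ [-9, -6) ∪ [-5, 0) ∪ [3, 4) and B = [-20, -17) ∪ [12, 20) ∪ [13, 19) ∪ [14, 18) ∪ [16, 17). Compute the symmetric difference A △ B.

Merge the first list: [-13, 5).
Merge the second list: [-20, -17), [12, 20).
A but not B: [-13, 5).
B but not A: [-20, -17), [12, 20).
Combining gives A △ B.

[-20, -17) ∪ [-13, 5) ∪ [12, 20)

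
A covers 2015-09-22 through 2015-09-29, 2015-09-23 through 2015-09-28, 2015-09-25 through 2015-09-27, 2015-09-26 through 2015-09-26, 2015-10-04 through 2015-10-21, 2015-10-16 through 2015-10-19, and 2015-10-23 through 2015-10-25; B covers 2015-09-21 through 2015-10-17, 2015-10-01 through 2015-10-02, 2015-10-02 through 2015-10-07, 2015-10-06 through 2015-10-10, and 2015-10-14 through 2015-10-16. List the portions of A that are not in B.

First set merges to 2015-09-22 through 2015-09-29, 2015-10-04 through 2015-10-21, 2015-10-23 through 2015-10-25.
Second set merges to 2015-09-21 through 2015-10-17.
2015-09-22 through 2015-09-29 lies entirely inside B → drops out.
2015-10-04 through 2015-10-21 with B removed leaves 2015-10-18 through 2015-10-21.
2015-10-23 through 2015-10-25 is untouched.

2015-10-18 through 2015-10-21, 2015-10-23 through 2015-10-25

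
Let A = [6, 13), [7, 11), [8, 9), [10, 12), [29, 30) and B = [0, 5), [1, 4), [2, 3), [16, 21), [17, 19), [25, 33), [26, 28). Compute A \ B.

[6, 13)

A, merged: [6, 13), [29, 30).
B, merged: [0, 5), [16, 21), [25, 33).
[6, 13): nothing removed.
[29, 30): entirely removed.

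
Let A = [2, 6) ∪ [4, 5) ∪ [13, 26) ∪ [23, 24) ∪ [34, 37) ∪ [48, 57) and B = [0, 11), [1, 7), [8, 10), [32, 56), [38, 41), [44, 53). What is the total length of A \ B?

14

Merge the first list: [2, 6), [13, 26), [34, 37), [48, 57).
Merge the second list: [0, 11), [32, 56).
A \ B = [13, 26), [56, 57).
Total: 13 + 1 = 14.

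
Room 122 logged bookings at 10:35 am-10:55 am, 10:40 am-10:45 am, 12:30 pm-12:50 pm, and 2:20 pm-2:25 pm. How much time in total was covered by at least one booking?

Merged: 10:35 am–10:55 am, 12:30 pm–12:50 pm, 2:20 pm–2:25 pm.
Lengths: 20 min + 20 min + 5 min = 45 min.

45 min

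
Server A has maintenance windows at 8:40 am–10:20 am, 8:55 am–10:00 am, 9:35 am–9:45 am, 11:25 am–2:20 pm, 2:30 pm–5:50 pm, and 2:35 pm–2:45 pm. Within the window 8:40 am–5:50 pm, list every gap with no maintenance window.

The merged coverage is 8:40 am-10:20 am, 11:25 am-2:20 pm, 2:30 pm-5:50 pm.
Gaps within 8:40 am-5:50 pm: 10:20 am-11:25 am, 2:20 pm-2:30 pm.

10:20 am-11:25 am, 2:20 pm-2:30 pm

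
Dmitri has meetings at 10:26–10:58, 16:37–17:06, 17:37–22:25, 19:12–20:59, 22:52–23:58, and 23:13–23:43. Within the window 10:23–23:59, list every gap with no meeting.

10:23-10:26, 10:58-16:37, 17:06-17:37, 22:25-22:52, 23:58-23:59

After merging, the occupied span is 10:26-10:58, 16:37-17:06, 17:37-22:25, 22:52-23:58.
Gaps within 10:23-23:59: 10:23-10:26, 10:58-16:37, 17:06-17:37, 22:25-22:52, 23:58-23:59.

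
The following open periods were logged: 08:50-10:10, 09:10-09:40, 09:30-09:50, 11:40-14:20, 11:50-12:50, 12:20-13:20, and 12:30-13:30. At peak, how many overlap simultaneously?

4

At 12:30, 4 of the intervals are simultaneously active.
No point has more.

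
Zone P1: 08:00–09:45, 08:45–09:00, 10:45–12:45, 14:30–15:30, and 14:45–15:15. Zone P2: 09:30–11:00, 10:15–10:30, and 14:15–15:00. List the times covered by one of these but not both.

First set merges to 08:00–09:45, 10:45–12:45, 14:30–15:30.
Second set merges to 09:30–11:00, 14:15–15:00.
Only in the first: 08:00–09:30, 11:00–12:45, 15:00–15:30.
Only in the second: 09:45–10:45, 14:15–14:30.
Together these are the periods covered by exactly one.

08:00–09:30, 09:45–10:45, 11:00–12:45, 14:15–14:30, 15:00–15:30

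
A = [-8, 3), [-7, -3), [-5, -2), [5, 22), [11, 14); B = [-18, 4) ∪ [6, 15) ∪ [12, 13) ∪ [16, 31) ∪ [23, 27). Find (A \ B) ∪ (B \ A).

Merge the first list: [-8, 3), [5, 22).
Merge the second list: [-18, 4), [6, 15), [16, 31).
A \ B = [5, 6), [15, 16).
B \ A = [-18, -8), [3, 4), [22, 31).
Union of the two gives the symmetric difference.

[-18, -8) ∪ [3, 4) ∪ [5, 6) ∪ [15, 16) ∪ [22, 31)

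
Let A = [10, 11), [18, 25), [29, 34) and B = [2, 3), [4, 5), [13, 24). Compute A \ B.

[10, 11) ∪ [24, 25) ∪ [29, 34)

[10, 11) is untouched.
[18, 25) with B removed leaves [24, 25).
[29, 34) is untouched.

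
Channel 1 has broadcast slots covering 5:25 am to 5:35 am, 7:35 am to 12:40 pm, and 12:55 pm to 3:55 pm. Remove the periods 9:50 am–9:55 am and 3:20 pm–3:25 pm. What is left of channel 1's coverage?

5:25 am–5:35 am, 7:35 am–9:50 am, 9:55 am–12:40 pm, 12:55 pm–3:20 pm, 3:25 pm–3:55 pm

5:25 am–5:35 am is untouched.
7:35 am–12:40 pm with B removed leaves 7:35 am–9:50 am, 9:55 am–12:40 pm.
12:55 pm–3:55 pm with B removed leaves 12:55 pm–3:20 pm, 3:25 pm–3:55 pm.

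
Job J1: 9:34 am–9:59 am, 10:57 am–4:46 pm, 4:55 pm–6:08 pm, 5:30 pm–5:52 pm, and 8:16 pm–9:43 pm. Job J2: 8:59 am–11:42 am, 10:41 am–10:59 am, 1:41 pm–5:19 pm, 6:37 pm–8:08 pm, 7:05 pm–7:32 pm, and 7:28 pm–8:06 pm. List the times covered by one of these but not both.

Merge the first list: 9:34 am–9:59 am, 10:57 am–4:46 pm, 4:55 pm–6:08 pm, 8:16 pm–9:43 pm.
Merge the second list: 8:59 am–11:42 am, 1:41 pm–5:19 pm, 6:37 pm–8:08 pm.
Only in the first: 11:42 am–1:41 pm, 5:19 pm–6:08 pm, 8:16 pm–9:43 pm.
Only in the second: 8:59 am–9:34 am, 9:59 am–10:57 am, 4:46 pm–4:55 pm, 6:37 pm–8:08 pm.
Together these are the periods covered by exactly one.

8:59 am–9:34 am, 9:59 am–10:57 am, 11:42 am–1:41 pm, 4:46 pm–4:55 pm, 5:19 pm–6:08 pm, 6:37 pm–8:08 pm, 8:16 pm–9:43 pm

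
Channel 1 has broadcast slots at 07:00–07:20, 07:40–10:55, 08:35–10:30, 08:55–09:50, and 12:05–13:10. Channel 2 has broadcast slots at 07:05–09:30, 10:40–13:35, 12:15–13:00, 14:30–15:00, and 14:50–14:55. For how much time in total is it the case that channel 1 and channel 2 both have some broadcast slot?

3 h 25 min

A, merged: 07:00–07:20, 07:40–10:55, 12:05–13:10.
B, merged: 07:05–09:30, 10:40–13:35, 14:30–15:00.
A ∩ B = 07:05–07:20, 07:40–09:30, 10:40–10:55, 12:05–13:10.
Total: 15 min + 1 h 50 min + 15 min + 1 h 5 min = 3 h 25 min.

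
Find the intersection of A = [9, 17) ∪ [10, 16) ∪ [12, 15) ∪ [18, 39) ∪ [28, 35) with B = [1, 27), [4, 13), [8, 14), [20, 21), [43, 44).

A, merged: [9, 17), [18, 39).
B, merged: [1, 27), [43, 44).
[9, 17) overlaps B on [9, 17).
[18, 39) overlaps B on [18, 27).

[9, 17) ∪ [18, 27)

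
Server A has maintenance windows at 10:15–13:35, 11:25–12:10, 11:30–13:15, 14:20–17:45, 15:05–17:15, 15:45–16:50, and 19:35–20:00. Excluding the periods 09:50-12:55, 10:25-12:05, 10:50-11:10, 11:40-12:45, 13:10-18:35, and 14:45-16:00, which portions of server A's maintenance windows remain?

12:55-13:10, 19:35-20:00

A, merged: 10:15-13:35, 14:20-17:45, 19:35-20:00.
B, merged: 09:50-12:55, 13:10-18:35.
10:15-13:35 \ B = 12:55-13:10.
14:20-17:45: entirely removed.
19:35-20:00: nothing removed.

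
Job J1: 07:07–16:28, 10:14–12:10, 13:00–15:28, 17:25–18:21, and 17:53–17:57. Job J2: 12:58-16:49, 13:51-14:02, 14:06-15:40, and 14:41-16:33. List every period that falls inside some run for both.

12:58–16:28

A, merged: 07:07–16:28, 17:25–18:21.
B, merged: 12:58–16:49.
07:07–16:28 meets the second set on 12:58–16:28.
17:25–18:21: no overlap with the second set.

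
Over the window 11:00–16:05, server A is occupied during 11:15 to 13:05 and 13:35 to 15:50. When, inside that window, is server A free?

Covered (merged): 11:15–13:05, 13:35–15:50.
Complement within 11:00–16:05: 11:00–11:15, 13:05–13:35, 15:50–16:05.

11:00–11:15, 13:05–13:35, 15:50–16:05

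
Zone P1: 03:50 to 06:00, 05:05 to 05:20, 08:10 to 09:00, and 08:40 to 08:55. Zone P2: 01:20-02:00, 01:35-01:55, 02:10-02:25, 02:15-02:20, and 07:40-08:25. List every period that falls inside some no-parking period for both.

08:10–08:25

First set merges to 03:50–06:00, 08:10–09:00.
Second set merges to 01:20–02:00, 02:10–02:25, 07:40–08:25.
03:50–06:00: no overlap with the second set.
08:10–09:00 meets the second set on 08:10–08:25.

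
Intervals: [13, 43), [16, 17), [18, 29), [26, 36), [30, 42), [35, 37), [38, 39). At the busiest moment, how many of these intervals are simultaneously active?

4

Walk the sorted start/end points keeping a running depth.
The depth first hits 4 at 35.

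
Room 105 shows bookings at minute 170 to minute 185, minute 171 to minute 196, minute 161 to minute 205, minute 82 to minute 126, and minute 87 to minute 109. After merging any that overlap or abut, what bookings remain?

Sort by start: minute 82 to minute 126, minute 87 to minute 109, minute 161 to minute 205, minute 170 to minute 185, minute 171 to minute 196.
minute 87 to minute 109 overlaps/touches minute 82 to minute 126 → extend to minute 82 to minute 126.
minute 161 to minute 205 is disjoint → start new block.
minute 170 to minute 185 overlaps/touches minute 161 to minute 205 → extend to minute 161 to minute 205.
minute 171 to minute 196 overlaps/touches minute 161 to minute 205 → extend to minute 161 to minute 205.

minute 82 to minute 126, minute 161 to minute 205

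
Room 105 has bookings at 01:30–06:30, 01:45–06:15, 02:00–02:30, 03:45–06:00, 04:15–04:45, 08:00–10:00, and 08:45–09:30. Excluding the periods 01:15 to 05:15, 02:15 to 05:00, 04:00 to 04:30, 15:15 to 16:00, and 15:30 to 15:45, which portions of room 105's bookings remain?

A, merged: 01:30-06:30, 08:00-10:00.
B, merged: 01:15-05:15, 15:15-16:00.
01:30-06:30 minus B → 05:15-06:30.
08:00-10:00: no B overlap → unchanged.

05:15-06:30, 08:00-10:00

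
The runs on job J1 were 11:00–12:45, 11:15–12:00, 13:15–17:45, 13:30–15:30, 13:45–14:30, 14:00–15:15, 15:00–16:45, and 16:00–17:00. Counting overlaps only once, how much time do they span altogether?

Merged: 11:00–12:45, 13:15–17:45.
Lengths: 1 h 45 min + 4 h 30 min = 6 h 15 min.

6 h 15 min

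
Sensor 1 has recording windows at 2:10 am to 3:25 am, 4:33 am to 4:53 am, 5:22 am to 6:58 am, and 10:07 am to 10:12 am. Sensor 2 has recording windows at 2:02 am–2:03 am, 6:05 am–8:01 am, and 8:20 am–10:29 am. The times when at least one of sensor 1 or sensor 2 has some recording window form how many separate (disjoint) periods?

A ∪ B = 2:02 am-2:03 am, 2:10 am-3:25 am, 4:33 am-4:53 am, 5:22 am-8:01 am, 8:20 am-10:29 am.
That is 5 disjoint pieces.

5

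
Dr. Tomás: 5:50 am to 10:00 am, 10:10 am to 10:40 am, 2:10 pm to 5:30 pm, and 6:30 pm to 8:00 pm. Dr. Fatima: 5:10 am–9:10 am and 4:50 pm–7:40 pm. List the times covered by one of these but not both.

A but not B: 9:10 am-10:00 am, 10:10 am-10:40 am, 2:10 pm-4:50 pm, 7:40 pm-8:00 pm.
B but not A: 5:10 am-5:50 am, 5:30 pm-6:30 pm.
Combining gives A △ B.

5:10 am-5:50 am, 9:10 am-10:00 am, 10:10 am-10:40 am, 2:10 pm-4:50 pm, 5:30 pm-6:30 pm, 7:40 pm-8:00 pm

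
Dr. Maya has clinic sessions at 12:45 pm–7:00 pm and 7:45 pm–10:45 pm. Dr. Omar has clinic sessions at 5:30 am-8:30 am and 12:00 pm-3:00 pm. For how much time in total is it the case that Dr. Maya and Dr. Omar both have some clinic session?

2 h 15 min

A ∩ B = 12:45 pm–3:00 pm.
Total: 2 h 15 min.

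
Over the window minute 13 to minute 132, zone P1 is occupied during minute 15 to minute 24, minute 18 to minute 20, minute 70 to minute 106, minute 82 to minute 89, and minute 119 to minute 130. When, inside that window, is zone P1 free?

After merging, the occupied span is minute 15 to minute 24, minute 70 to minute 106, minute 119 to minute 130.
Uncovered inside minute 13 to minute 132: minute 13 to minute 15, minute 24 to minute 70, minute 106 to minute 119, minute 130 to minute 132.

minute 13 to minute 15, minute 24 to minute 70, minute 106 to minute 119, minute 130 to minute 132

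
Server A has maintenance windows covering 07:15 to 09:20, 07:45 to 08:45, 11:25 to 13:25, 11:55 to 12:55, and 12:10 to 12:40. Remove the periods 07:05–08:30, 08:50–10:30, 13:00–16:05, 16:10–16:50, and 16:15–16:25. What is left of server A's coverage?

First set merges to 07:15–09:20, 11:25–13:25.
Second set merges to 07:05–08:30, 08:50–10:30, 13:00–16:05, 16:10–16:50.
07:15–09:20 \ B = 08:30–08:50.
11:25–13:25 \ B = 11:25–13:00.

08:30–08:50, 11:25–13:00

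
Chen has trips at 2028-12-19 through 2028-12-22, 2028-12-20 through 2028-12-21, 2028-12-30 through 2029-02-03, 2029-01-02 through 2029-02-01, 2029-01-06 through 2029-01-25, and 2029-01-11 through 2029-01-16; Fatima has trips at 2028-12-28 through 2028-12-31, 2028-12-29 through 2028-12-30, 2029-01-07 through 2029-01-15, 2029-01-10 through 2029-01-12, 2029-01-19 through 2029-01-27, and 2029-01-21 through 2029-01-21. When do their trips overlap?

A, merged: 2028-12-19 through 2028-12-22, 2028-12-30 through 2029-02-03.
B, merged: 2028-12-28 through 2028-12-31, 2029-01-07 through 2029-01-15, 2029-01-19 through 2029-01-27.
2028-12-19 through 2028-12-22 meets no B interval.
2028-12-30 through 2029-02-03 ∩ B → 2028-12-30 through 2028-12-31, 2029-01-07 through 2029-01-15, 2029-01-19 through 2029-01-27.

2028-12-30 through 2028-12-31, 2029-01-07 through 2029-01-15, 2029-01-19 through 2029-01-27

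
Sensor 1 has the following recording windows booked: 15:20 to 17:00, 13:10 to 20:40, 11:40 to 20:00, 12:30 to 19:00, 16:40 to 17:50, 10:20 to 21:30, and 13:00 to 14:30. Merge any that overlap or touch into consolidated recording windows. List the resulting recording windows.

10:20–21:30

Sort by start: 10:20–21:30, 11:40–20:00, 12:30–19:00, 13:00–14:30, 13:10–20:40, 15:20–17:00, 16:40–17:50.
11:40–20:00 overlaps/touches 10:20–21:30 → extend to 10:20–21:30.
12:30–19:00 overlaps/touches 10:20–21:30 → extend to 10:20–21:30.
13:00–14:30 overlaps/touches 10:20–21:30 → extend to 10:20–21:30.
13:10–20:40 overlaps/touches 10:20–21:30 → extend to 10:20–21:30.
15:20–17:00 overlaps/touches 10:20–21:30 → extend to 10:20–21:30.
16:40–17:50 overlaps/touches 10:20–21:30 → extend to 10:20–21:30.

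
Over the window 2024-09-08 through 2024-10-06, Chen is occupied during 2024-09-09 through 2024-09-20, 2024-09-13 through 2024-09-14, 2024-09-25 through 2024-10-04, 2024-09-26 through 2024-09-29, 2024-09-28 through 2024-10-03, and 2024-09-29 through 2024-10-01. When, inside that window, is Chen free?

2024-09-08 through 2024-09-08, 2024-09-21 through 2024-09-24, 2024-10-05 through 2024-10-06

After merging, the occupied span is 2024-09-09 through 2024-09-20, 2024-09-25 through 2024-10-04.
Gaps within 2024-09-08 through 2024-10-06: 2024-09-08 through 2024-09-08, 2024-09-21 through 2024-09-24, 2024-10-05 through 2024-10-06.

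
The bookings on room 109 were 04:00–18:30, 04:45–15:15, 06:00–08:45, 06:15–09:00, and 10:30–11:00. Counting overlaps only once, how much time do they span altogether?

14 h 30 min

Merged: 04:00-18:30.
Length: 14 h 30 min.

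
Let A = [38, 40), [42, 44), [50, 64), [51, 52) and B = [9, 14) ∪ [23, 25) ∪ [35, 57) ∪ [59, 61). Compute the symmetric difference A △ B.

[9, 14) ∪ [23, 25) ∪ [35, 38) ∪ [40, 42) ∪ [44, 50) ∪ [57, 59) ∪ [61, 64)

A, merged: [38, 40), [42, 44), [50, 64).
A but not B: [57, 59), [61, 64).
B but not A: [9, 14), [23, 25), [35, 38), [40, 42), [44, 50).
Combining gives A △ B.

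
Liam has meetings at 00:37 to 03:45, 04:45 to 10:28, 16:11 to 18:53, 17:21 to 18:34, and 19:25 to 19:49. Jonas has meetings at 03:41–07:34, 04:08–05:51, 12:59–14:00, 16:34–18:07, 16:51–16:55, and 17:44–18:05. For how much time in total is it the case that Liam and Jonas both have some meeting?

4 h 26 min

Merge the first list: 00:37–03:45, 04:45–10:28, 16:11–18:53, 19:25–19:49.
Merge the second list: 03:41–07:34, 12:59–14:00, 16:34–18:07.
A ∩ B = 03:41–03:45, 04:45–07:34, 16:34–18:07.
Total: 4 min + 2 h 49 min + 1 h 33 min = 4 h 26 min.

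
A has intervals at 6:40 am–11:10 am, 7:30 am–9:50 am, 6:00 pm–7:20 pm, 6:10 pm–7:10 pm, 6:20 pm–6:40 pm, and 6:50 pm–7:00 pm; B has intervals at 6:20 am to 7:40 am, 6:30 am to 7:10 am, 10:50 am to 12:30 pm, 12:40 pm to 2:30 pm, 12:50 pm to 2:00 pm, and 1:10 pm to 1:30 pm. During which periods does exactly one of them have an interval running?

First set merges to 6:40 am–11:10 am, 6:00 pm–7:20 pm.
Second set merges to 6:20 am–7:40 am, 10:50 am–12:30 pm, 12:40 pm–2:30 pm.
Only in the first: 7:40 am–10:50 am, 6:00 pm–7:20 pm.
Only in the second: 6:20 am–6:40 am, 11:10 am–12:30 pm, 12:40 pm–2:30 pm.
Together these are the periods covered by exactly one.

6:20 am–6:40 am, 7:40 am–10:50 am, 11:10 am–12:30 pm, 12:40 pm–2:30 pm, 6:00 pm–7:20 pm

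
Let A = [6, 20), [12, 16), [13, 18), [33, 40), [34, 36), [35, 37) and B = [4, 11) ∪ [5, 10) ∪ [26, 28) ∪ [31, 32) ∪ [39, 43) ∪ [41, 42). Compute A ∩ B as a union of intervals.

[6, 11) ∪ [39, 40)

Merge the first list: [6, 20), [33, 40).
Merge the second list: [4, 11), [26, 28), [31, 32), [39, 43).
[6, 20) meets the second set on [6, 11).
[33, 40) meets the second set on [39, 40).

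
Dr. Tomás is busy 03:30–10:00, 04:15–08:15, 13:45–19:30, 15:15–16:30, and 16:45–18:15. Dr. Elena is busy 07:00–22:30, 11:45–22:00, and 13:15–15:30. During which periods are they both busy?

07:00-10:00, 13:45-19:30

First set merges to 03:30-10:00, 13:45-19:30.
Second set merges to 07:00-22:30.
03:30-10:00 meets the second set on 07:00-10:00.
13:45-19:30 meets the second set on 13:45-19:30.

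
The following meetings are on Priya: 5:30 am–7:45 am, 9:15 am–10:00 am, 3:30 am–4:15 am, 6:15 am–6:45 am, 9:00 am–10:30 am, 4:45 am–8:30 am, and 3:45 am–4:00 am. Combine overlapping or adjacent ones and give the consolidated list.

Sort by start: 3:30 am–4:15 am, 3:45 am–4:00 am, 4:45 am–8:30 am, 5:30 am–7:45 am, 6:15 am–6:45 am, 9:00 am–10:30 am, 9:15 am–10:00 am.
3:45 am–4:00 am overlaps/touches 3:30 am–4:15 am → extend to 3:30 am–4:15 am.
4:45 am–8:30 am is disjoint → start new block.
5:30 am–7:45 am overlaps/touches 4:45 am–8:30 am → extend to 4:45 am–8:30 am.
6:15 am–6:45 am overlaps/touches 4:45 am–8:30 am → extend to 4:45 am–8:30 am.
9:00 am–10:30 am is disjoint → start new block.
9:15 am–10:00 am overlaps/touches 9:00 am–10:30 am → extend to 9:00 am–10:30 am.

3:30 am–4:15 am, 4:45 am–8:30 am, 9:00 am–10:30 am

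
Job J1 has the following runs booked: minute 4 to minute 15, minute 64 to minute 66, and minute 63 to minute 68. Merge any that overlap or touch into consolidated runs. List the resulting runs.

Sort by start: minute 4 to minute 15, minute 63 to minute 68, minute 64 to minute 66.
minute 63 to minute 68 is disjoint → start new block.
minute 64 to minute 66 overlaps/touches minute 63 to minute 68 → extend to minute 63 to minute 68.

minute 4 to minute 15, minute 63 to minute 68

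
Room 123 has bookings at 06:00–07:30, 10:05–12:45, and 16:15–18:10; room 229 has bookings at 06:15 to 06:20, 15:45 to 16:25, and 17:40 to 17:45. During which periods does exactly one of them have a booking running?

06:00-06:15, 06:20-07:30, 10:05-12:45, 15:45-16:15, 16:25-17:40, 17:45-18:10

A but not B: 06:00-06:15, 06:20-07:30, 10:05-12:45, 16:25-17:40, 17:45-18:10.
B but not A: 15:45-16:15.
Combining gives A △ B.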